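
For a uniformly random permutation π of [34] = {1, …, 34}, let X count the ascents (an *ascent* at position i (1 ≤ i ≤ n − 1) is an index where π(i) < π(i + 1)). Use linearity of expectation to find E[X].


Write X = Σ X_I over i = 1, …, 33, with X_I the indicator of one ascent.
There are 33 indicators.
For each fixed i, the pair (π(i), π(i+1)) is a uniformly random ordered pair of distinct values from {1, …, 34}; by symmetry P[π(i) < π(i+1)] = 1/2.
By linearity: E[X] = 33 · (1/2) = (34 − 1) · (1/2) = 33/2 ≈ 16.5000.

E[X] = 33/2 = 16.5000.


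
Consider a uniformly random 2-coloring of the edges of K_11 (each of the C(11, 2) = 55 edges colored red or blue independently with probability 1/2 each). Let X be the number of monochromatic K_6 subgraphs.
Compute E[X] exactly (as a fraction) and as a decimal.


Let X = Σ_S X_S over the C(11, 6) = 462 subsets S of size 6, where X_S = 1 if the K_6 on S is monochromatic.
For a fixed S, the K_6 on S has C(6, 2) = 15 edges. P[all 15 edges red] = (1/2)^15, and likewise for blue, so P[monochromatic] = 2·(1/2)^15 = 2^{1 − 15} = 1/16384.
Summing: E[X] = C(11, 6) · 2^{1 − 15} = 462 · 1/16384 = 231/8192.
Numerically: E[X] ≈ 0.028198.

E[X] = C(11,6)·2^(1−C(6,2)) = 231/8192 ≈ 0.028198.


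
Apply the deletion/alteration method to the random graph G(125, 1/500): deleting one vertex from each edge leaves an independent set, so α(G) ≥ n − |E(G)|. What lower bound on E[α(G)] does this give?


E[|E(G)|] = C(125, 2)·p = 7750 · (1/500) = 31/2.
E[α(G)] ≥ n − E[|E(G)|] = 125 − 31/2 = 219/2.
Numerically: ≈ 109.5000.
(This is only a lower bound; the true E[α(G)] may be larger.)

E[α(G)] ≥ 219/2 ≈ 109.5000.


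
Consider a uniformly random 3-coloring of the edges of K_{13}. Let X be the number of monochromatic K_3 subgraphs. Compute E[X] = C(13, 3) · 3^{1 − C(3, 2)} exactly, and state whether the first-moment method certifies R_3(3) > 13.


E[X] = C(13, 3) · 3^{1 − 3} = 286 · 3^{−2} = 286/9.
As a reduced fraction: E[X] = 286/9 ≈ 31.778.
Is E[X] < 1? NO.
Since E[X] ≥ 1, the first-moment bound is inconclusive at n = 13; it does NOT by itself certify R_3(3) > 13.

E[X] = 286/9 ≈ 31.778; E[X] ≥ 1; first-moment method inconclusive here.


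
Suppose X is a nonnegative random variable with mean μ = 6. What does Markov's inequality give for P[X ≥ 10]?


μ = E[X] = 6, a = 10.
Markov: P[X ≥ 10] ≤ μ/a = (6)/10 = 3/5.
Numerically: ≈ 0.60000.
(Since a = 10 > μ = 6.00000, the bound 3/5 is < 1 and informative.)

P[X ≥ 10] ≤ 3/5 ≈ 0.60000.


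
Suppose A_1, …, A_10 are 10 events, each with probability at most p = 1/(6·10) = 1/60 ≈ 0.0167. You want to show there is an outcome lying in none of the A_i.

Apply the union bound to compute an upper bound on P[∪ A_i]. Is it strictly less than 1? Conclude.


Union bound: P[∪_{i=1}^{10} A_i] ≤ Σ_i P[A_i] ≤ 10·p = 10·(1/60) = 1/6.
Numerically: 1/6 ≈ 0.1667.
Is 1/6 < 1? YES.
Since P[∪ A_i] ≤ 1/6 < 1, the complement has P[∩ A_i^c] ≥ 1 − 1/6 = 5/6 > 0, so some outcome avoids every A_i.

10·p = 1/6 ≈ 0.1667; existence CERTIFIED by the union bound.


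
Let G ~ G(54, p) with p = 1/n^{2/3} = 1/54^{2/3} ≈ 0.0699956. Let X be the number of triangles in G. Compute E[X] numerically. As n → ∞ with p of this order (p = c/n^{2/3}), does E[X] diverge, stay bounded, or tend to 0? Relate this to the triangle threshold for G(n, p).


Number of potential triangles: C(54, 3) = 24804.
Each occurs with probability p³ ≈ (0.0699956)³ ≈ 3.42935528e-04.
By linearity: E[X] = C(54, 3)·p³ ≈ 24804 · 3.42935528e-04 ≈ 8.506173.
Since α = 2/3 < 1, p = c/n^{2/3} ≫ 1/n is above the triangle threshold p ~ 1/n. Asymptotically E[X] ~ (c³/6)·n^{3(1−α)} = (1³/6)·n^{1} → ∞; triangles are abundant w.h.p.

E[X] ≈ 8.506173; in regime p = Θ(1/n^{2/3}) E[X] diverges (above the triangle threshold p ~ 1/n).


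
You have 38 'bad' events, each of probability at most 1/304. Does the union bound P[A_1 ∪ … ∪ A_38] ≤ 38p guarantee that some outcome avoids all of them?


Union bound: P[∪_{i=1}^{38} A_i] ≤ Σ_i P[A_i] ≤ 38·p = 38·(1/304) = 1/8.
Numerically: 1/8 ≈ 0.1250.
Is 1/8 < 1? YES.
Since P[∪ A_i] ≤ 1/8 < 1, the complement has P[∩ A_i^c] ≥ 1 − 1/8 = 7/8 > 0, so some outcome avoids every A_i.

38·p = 1/8 ≈ 0.1250; existence CERTIFIED by the union bound.


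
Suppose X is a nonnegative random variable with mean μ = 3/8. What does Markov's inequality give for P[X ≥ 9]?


μ = E[X] = 3/8, a = 9.
Markov: P[X ≥ 9] ≤ μ/a = (3/8)/9 = 1/24.
Numerically: ≈ 0.04167.
(Since a = 9 > μ = 0.37500, the bound 1/24 is < 1 and informative.)

P[X ≥ 9] ≤ 1/24 ≈ 0.04167.


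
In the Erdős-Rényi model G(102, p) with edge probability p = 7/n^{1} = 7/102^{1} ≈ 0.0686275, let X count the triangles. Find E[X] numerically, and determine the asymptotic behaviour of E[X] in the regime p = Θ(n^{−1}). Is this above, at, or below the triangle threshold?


Number of potential triangles: C(102, 3) = 171700.
Each occurs with probability p³ ≈ (0.0686275)³ ≈ 3.23216561e-04.
By linearity: E[X] = C(102, 3)·p³ ≈ 171700 · 3.23216561e-04 ≈ 55.496283.
Here α = 1, so p = 7/n is exactly at the triangle threshold p ~ 1/n. Asymptotically E[X] → c³/6 = 7³/6 = 343/6 ≈ 57.166667, a bounded constant. In this regime the triangle count is asymptotically Poisson(c³/6).

E[X] ≈ 55.496283; in regime p = Θ(1/n^{1}) E[X] stays bounded (at the triangle threshold p ~ 1/n).


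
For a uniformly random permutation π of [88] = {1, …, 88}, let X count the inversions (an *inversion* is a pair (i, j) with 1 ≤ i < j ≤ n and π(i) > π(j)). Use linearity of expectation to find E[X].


Write X = Σ X_I over the C(88, 2) = 3828 pairs i < j, with X_I the indicator of one inversion.
There are 3828 indicators.
For each fixed pair i < j, the values π(i) and π(j) are two distinct elements of {1, …, 88} in uniformly random order; by symmetry P[π(i) > π(j)] = 1/2.
By linearity: E[X] = 3828 · (1/2) = C(88, 2) · (1/2) = 3828/2 = 1914 ≈ 1914.0000.

E[X] = 1914 = 1914.0000.


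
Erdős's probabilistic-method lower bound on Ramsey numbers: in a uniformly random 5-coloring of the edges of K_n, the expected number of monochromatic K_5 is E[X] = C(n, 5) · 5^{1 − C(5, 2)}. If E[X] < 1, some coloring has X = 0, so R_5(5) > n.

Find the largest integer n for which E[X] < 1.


We need C(n, 5) · 5^{1 − 10} < 1, i.e. C(n, 5) < 5^{10 − 1} = 1953125.
Check values of n near the boundary:
  n = 44: C(44, 5) = 1086008; 1086008 < 1953125? YES
  n = 45: C(45, 5) = 1221759; 1221759 < 1953125? YES
  n = 46: C(46, 5) = 1370754; 1370754 < 1953125? YES
  n = 47: C(47, 5) = 1533939; 1533939 < 1953125? YES
  n = 48: C(48, 5) = 1712304; 1712304 < 1953125? YES
  n = 49: C(49, 5) = 1906884; 1906884 < 1953125? YES
  n = 50: C(50, 5) = 2118760; 2118760 < 1953125? NO
  n = 51: C(51, 5) = 2349060; 2349060 < 1953125? NO
  n = 52: C(52, 5) = 2598960; 2598960 < 1953125? NO
The largest n with C(n, 5) < 1953125 is n = 49 (where E[X] = 1906884/1953125 ≈ 0.9763246). Hence R_5(5) > 49, i.e. R_5(5) ≥ 50.

Largest n = 49; hence R_5(5) > 49.


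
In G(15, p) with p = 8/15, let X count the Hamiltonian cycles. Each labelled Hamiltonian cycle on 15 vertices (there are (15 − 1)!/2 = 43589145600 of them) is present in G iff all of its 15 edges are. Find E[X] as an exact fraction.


K_15 has (15 − 1)!/2 = 43589145600 labelled Hamiltonian cycles.
For each such Hamiltonian cycle H, let X_H = 1 if all 15 edges of H are present in G. Then P[X_H = 1] = p^{15} = (8/15)^{15} = 35184372088832/437893890380859375.
Summing the indicators: E[X] = Σ_H E[X_H] = 43589145600 · p^{15} = 43589145600 · 35184372088832/437893890380859375 = 252453780711880523776/72081298828125.
Numerically: E[X] ≈ 3.5023e+06.

E[X] = 43589145600 · (8/15)^{15} = 252453780711880523776/72081298828125 ≈ 3.5023e+06.


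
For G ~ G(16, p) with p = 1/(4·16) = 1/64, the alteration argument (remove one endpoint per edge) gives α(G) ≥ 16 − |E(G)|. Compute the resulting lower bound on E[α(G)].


E[|E(G)|] = C(16, 2)·p = 120 · (1/64) = 15/8.
E[α(G)] ≥ n − E[|E(G)|] = 16 − 15/8 = 113/8.
Numerically: ≈ 14.1250.
(This is only a lower bound; the true E[α(G)] may be larger.)

E[α(G)] ≥ 113/8 ≈ 14.1250.


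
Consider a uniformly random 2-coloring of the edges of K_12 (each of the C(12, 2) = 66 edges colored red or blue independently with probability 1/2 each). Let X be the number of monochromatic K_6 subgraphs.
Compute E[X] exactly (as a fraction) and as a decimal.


Let X = Σ_S X_S over the C(12, 6) = 924 subsets S of size 6, where X_S = 1 if the K_6 on S is monochromatic.
For a fixed S, the K_6 on S has C(6, 2) = 15 edges. P[all 15 edges red] = (1/2)^15, and likewise for blue, so P[monochromatic] = 2·(1/2)^15 = 2^{1 − 15} = 1/16384.
By linearity of expectation: E[X] = C(12, 6) · 2^{1 − 15} = 924 · 1/16384 = 231/4096.
Numerically: E[X] ≈ 0.056.

E[X] = C(12,6)·2^(1−C(6,2)) = 231/4096 ≈ 0.056.


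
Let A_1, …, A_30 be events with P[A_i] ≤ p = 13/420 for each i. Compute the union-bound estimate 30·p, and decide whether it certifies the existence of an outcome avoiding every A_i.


Union bound: P[∪_{i=1}^{30} A_i] ≤ Σ_i P[A_i] ≤ 30·p = 30·(13/420) = 13/14.
Numerically: 13/14 ≈ 0.928571.
Is 13/14 < 1? YES.
Since P[∪ A_i] ≤ 13/14 < 1, the complement has P[∩ A_i^c] ≥ 1 − 13/14 = 1/14 > 0, so some outcome avoids every A_i.

30·p = 13/14 ≈ 0.928571; existence CERTIFIED by the union bound.


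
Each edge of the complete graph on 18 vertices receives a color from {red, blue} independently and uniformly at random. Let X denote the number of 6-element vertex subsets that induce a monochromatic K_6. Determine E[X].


Let X = Σ_S X_S over the C(18, 6) = 18564 subsets S of size 6, where X_S = 1 if the K_6 on S is monochromatic.
For a fixed S, the K_6 on S has C(6, 2) = 15 edges. P[all 15 edges red] = (1/2)^15, and likewise for blue, so P[monochromatic] = 2·(1/2)^15 = 2^{1 − 15} = 1/16384.
Summing: E[X] = C(18, 6) · 2^{1 − 15} = 18564 · 1/16384 = 4641/4096.
Numerically: E[X] ≈ 1.133.

E[X] = C(18,6)·2^(1−C(6,2)) = 4641/4096 ≈ 1.133.


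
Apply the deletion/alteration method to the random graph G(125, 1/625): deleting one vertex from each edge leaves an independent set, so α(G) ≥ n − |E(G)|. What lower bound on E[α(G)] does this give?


E[|E(G)|] = C(125, 2)·p = 7750 · (1/625) = 62/5.
E[α(G)] ≥ n − E[|E(G)|] = 125 − 62/5 = 563/5.
Numerically: ≈ 112.60000.
(This is only a lower bound; the true E[α(G)] may be larger.)

E[α(G)] ≥ 563/5 ≈ 112.60000.


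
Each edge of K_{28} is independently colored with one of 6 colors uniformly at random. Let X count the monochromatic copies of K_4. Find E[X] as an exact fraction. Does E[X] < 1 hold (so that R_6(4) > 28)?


E[X] = C(28, 4) · 6^{1 − 6} = 20475 · 6^{−5} = 20475/7776.
As a reduced fraction: E[X] = 2275/864 ≈ 2.6331019.
Is E[X] < 1? NO.
Since E[X] ≥ 1, the first-moment bound is inconclusive at n = 28; it does NOT by itself certify R_6(4) > 28.

E[X] = 2275/864 ≈ 2.6331019; E[X] ≥ 1; first-moment method inconclusive here.


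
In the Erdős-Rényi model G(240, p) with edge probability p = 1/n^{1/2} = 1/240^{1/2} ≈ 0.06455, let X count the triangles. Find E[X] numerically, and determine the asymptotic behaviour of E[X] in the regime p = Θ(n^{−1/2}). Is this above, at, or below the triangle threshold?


Number of potential triangles: C(240, 3) = 2275280.
Each occurs with probability p³ ≈ (0.06455)³ ≈ 2.6895718e-04.
By linearity: E[X] = C(240, 3)·p³ ≈ 2275280 · 2.6895718e-04 ≈ 611.95289.
Since α = 1/2 < 1, p = c/n^{1/2} ≫ 1/n is above the triangle threshold p ~ 1/n. Asymptotically E[X] ~ (c³/6)·n^{3(1−α)} = (1³/6)·n^{1.5} → ∞; triangles are abundant w.h.p.

E[X] ≈ 611.95289; in regime p = Θ(1/n^{1/2}) E[X] diverges (above the triangle threshold p ~ 1/n).


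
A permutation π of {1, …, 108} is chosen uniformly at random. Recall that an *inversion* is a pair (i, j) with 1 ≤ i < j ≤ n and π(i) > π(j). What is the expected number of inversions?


Write X = Σ X_I over the C(108, 2) = 5778 pairs i < j, with X_I the indicator of one inversion.
There are 5778 indicators.
For each fixed pair i < j, the values π(i) and π(j) are two distinct elements of {1, …, 108} in uniformly random order; by symmetry P[π(i) > π(j)] = 1/2.
By linearity: E[X] = 5778 · (1/2) = C(108, 2) · (1/2) = 5778/2 = 2889 ≈ 2889.00000.

E[X] = 2889 = 2889.00000.


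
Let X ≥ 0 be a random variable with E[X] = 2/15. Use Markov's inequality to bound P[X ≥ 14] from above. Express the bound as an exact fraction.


μ = E[X] = 2/15, a = 14.
Markov: P[X ≥ 14] ≤ μ/a = (2/15)/14 = 1/105.
Numerically: ≈ 0.009524.
(Since a = 14 > μ = 0.133333, the bound 1/105 is < 1 and informative.)

P[X ≥ 14] ≤ 1/105 ≈ 0.009524.


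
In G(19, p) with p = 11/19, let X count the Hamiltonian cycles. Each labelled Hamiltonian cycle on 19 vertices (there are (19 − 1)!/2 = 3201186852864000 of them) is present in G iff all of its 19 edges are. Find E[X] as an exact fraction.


K_19 has (19 − 1)!/2 = 3201186852864000 labelled Hamiltonian cycles.
For each such Hamiltonian cycle H, let X_H = 1 if all 19 edges of H are present in G. Then P[X_H = 1] = p^{19} = (11/19)^{19} = 61159090448414546291/1978419655660313589123979.
By linearity of expectation: E[X] = Σ_H E[X_H] = 3201186852864000 · p^{19} = 3201186852864000 · 61159090448414546291/1978419655660313589123979 = 195781676276584883979724733927424000/1978419655660313589123979.
Numerically: E[X] ≈ 9.9e+10.

E[X] = 3201186852864000 · (11/19)^{19} = 195781676276584883979724733927424000/1978419655660313589123979 ≈ 9.9e+10.


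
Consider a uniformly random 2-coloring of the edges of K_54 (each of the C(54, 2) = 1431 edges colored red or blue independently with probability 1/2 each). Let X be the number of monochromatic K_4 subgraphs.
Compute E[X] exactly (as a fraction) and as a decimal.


Let X = Σ_S X_S over the C(54, 4) = 316251 subsets S of size 4, where X_S = 1 if the K_4 on S is monochromatic.
For a fixed S, the K_4 on S has C(4, 2) = 6 edges. P[all 6 edges red] = (1/2)^6, and likewise for blue, so P[monochromatic] = 2·(1/2)^6 = 2^{1 − 6} = 1/32.
Summing: E[X] = C(54, 4) · 2^{1 − 6} = 316251 · 1/32 = 316251/32.
Numerically: E[X] ≈ 9882.8438.

E[X] = C(54,4)·2^(1−C(4,2)) = 316251/32 ≈ 9882.8438.


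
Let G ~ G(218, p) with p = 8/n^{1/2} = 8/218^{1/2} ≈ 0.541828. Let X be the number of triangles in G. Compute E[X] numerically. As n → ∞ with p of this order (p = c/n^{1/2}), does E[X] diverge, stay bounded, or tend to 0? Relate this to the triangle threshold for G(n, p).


Number of potential triangles: C(218, 3) = 1703016.
Each occurs with probability p³ ≈ (0.541828)³ ≈ 1.59068879e-01.
By linearity: E[X] = C(218, 3)·p³ ≈ 1703016 · 1.59068879e-01 ≈ 270896.846084.
Since α = 1/2 < 1, p = c/n^{1/2} ≫ 1/n is above the triangle threshold p ~ 1/n. Asymptotically E[X] ~ (c³/6)·n^{3(1−α)} = (8³/6)·n^{1.5} → ∞; triangles are abundant w.h.p.

E[X] ≈ 270896.846084; in regime p = Θ(1/n^{1/2}) E[X] diverges (above the triangle threshold p ~ 1/n).


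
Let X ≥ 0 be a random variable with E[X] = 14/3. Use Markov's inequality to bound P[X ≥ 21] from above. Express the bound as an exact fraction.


μ = E[X] = 14/3, a = 21.
Markov: P[X ≥ 21] ≤ μ/a = (14/3)/21 = 2/9.
Numerically: ≈ 0.222222.
(Since a = 21 > μ = 4.666667, the bound 2/9 is < 1 and informative.)

P[X ≥ 21] ≤ 2/9 ≈ 0.222222.


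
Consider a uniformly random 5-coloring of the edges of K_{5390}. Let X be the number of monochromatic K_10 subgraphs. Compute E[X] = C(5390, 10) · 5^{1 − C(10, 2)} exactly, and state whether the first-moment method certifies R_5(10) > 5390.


E[X] = C(5390, 10) · 5^{1 − 45} = 5655833965919099070255434039753 · 5^{−44} = 5655833965919099070255434039753/5684341886080801486968994140625.
As a reduced fraction: E[X] = 5655833965919099070255434039753/5684341886080801486968994140625 ≈ 0.994985.
Is E[X] < 1? YES.
Since E[X] < 1, there exists a 5-coloring of K_{5390} with no monochromatic K_10; hence R_5(10) > 5390.

E[X] = 5655833965919099070255434039753/5684341886080801486968994140625 ≈ 0.994985; E[X] < 1, so R_5(10) > 5390.


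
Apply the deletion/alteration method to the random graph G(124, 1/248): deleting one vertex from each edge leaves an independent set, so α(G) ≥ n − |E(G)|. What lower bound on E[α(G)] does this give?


E[|E(G)|] = C(124, 2)·p = 7626 · (1/248) = 123/4.
E[α(G)] ≥ n − E[|E(G)|] = 124 − 123/4 = 373/4.
Numerically: ≈ 93.250.
(This is only a lower bound; the true E[α(G)] may be larger.)

E[α(G)] ≥ 373/4 ≈ 93.250.


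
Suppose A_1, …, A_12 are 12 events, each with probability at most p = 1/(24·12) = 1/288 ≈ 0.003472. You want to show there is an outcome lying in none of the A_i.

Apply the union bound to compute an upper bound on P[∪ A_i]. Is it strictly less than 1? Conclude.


Union bound: P[∪_{i=1}^{12} A_i] ≤ Σ_i P[A_i] ≤ 12·p = 12·(1/288) = 1/24.
Numerically: 1/24 ≈ 0.041667.
Is 1/24 < 1? YES.
Since P[∪ A_i] ≤ 1/24 < 1, the complement has P[∩ A_i^c] ≥ 1 − 1/24 = 23/24 > 0, so some outcome avoids every A_i.

12·p = 1/24 ≈ 0.041667; existence CERTIFIED by the union bound.


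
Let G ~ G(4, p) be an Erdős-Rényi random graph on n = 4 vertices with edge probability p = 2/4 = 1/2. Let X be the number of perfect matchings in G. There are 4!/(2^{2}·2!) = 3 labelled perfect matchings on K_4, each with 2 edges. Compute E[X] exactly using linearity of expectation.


K_4 has 4!/(2^{2}·2!) = 3 labelled perfect matchings.
For each such perfect matching H, let X_H = 1 if all 2 edges of H are present in G. Then P[X_H = 1] = p^{2} = (1/2)^{2} = 1/4.
By linearity of expectation: E[X] = Σ_H E[X_H] = 3 · p^{2} = 3 · 1/4 = 3/4.
Numerically: E[X] ≈ 0.75.

E[X] = 3 · (1/2)^{2} = 3/4 ≈ 0.75.


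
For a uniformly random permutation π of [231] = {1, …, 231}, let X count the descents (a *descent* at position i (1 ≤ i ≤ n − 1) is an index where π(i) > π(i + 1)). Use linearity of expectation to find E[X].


Write X = Σ X_I over i = 1, …, 230, with X_I the indicator of one descent.
There are 230 indicators.
For each fixed i, the pair (π(i), π(i+1)) is a uniformly random ordered pair of distinct values from {1, …, 231}; by symmetry P[π(i) > π(i+1)] = 1/2.
By linearity: E[X] = 230 · (1/2) = (231 − 1) · (1/2) = 115 ≈ 115.000000.

E[X] = 115 = 115.000000.


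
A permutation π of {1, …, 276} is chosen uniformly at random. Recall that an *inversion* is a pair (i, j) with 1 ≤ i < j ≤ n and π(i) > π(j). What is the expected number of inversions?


Write X = Σ X_I over the C(276, 2) = 37950 pairs i < j, with X_I the indicator of one inversion.
There are 37950 indicators.
For each fixed pair i < j, the values π(i) and π(j) are two distinct elements of {1, …, 276} in uniformly random order; by symmetry P[π(i) > π(j)] = 1/2.
By linearity: E[X] = 37950 · (1/2) = C(276, 2) · (1/2) = 37950/2 = 18975 ≈ 18975.00000.

E[X] = 18975 = 18975.00000.


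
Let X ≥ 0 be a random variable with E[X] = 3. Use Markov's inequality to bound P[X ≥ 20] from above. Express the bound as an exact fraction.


μ = E[X] = 3, a = 20.
Markov: P[X ≥ 20] ≤ μ/a = (3)/20 = 3/20.
Numerically: ≈ 0.1500.
(Since a = 20 > μ = 3.0000, the bound 3/20 is < 1 and informative.)

P[X ≥ 20] ≤ 3/20 ≈ 0.1500.


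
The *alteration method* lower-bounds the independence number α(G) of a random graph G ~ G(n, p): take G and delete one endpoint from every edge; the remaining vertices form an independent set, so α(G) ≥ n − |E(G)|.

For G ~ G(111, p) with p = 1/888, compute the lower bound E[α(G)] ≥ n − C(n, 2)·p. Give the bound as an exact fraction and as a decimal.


E[|E(G)|] = C(111, 2)·p = 6105 · (1/888) = 55/8.
E[α(G)] ≥ n − E[|E(G)|] = 111 − 55/8 = 833/8.
Numerically: ≈ 104.125000.
(This is only a lower bound; the true E[α(G)] may be larger.)

E[α(G)] ≥ 833/8 ≈ 104.125000.


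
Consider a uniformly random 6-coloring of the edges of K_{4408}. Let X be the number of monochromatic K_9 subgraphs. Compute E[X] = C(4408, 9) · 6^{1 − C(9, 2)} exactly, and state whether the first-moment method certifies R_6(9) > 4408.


E[X] = C(4408, 9) · 6^{1 − 36} = 1717362945146264156457459600 · 6^{−35} = 1717362945146264156457459600/1719070799748422591028658176.
As a reduced fraction: E[X] = 35778394690547169926197075/35813974994758803979763712 ≈ 0.9990.
Is E[X] < 1? YES.
Since E[X] < 1, there exists a 6-coloring of K_{4408} with no monochromatic K_9; hence R_6(9) > 4408.

E[X] = 35778394690547169926197075/35813974994758803979763712 ≈ 0.9990; E[X] < 1, so R_6(9) > 4408.


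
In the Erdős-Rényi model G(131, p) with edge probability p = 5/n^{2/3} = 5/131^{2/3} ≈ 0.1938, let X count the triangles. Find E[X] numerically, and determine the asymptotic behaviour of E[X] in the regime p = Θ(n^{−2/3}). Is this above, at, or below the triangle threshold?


Number of potential triangles: C(131, 3) = 366145.
Each occurs with probability p³ ≈ (0.1938)³ ≈ 7.283958e-03.
By linearity: E[X] = C(131, 3)·p³ ≈ 366145 · 7.283958e-03 ≈ 2666.9847.
Since α = 2/3 < 1, p = c/n^{2/3} ≫ 1/n is above the triangle threshold p ~ 1/n. Asymptotically E[X] ~ (c³/6)·n^{3(1−α)} = (5³/6)·n^{1} → ∞; triangles are abundant w.h.p.

E[X] ≈ 2666.9847; in regime p = Θ(1/n^{2/3}) E[X] diverges (above the triangle threshold p ~ 1/n).


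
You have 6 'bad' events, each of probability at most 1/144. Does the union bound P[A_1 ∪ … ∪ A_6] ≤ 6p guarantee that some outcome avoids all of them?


Union bound: P[∪_{i=1}^{6} A_i] ≤ Σ_i P[A_i] ≤ 6·p = 6·(1/144) = 1/24.
Numerically: 1/24 ≈ 0.04167.
Is 1/24 < 1? YES.
Since P[∪ A_i] ≤ 1/24 < 1, the complement has P[∩ A_i^c] ≥ 1 − 1/24 = 23/24 > 0, so some outcome avoids every A_i.

6·p = 1/24 ≈ 0.04167; existence CERTIFIED by the union bound.


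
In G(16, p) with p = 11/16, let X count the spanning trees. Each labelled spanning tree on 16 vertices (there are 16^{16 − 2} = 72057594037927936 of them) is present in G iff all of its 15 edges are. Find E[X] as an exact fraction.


K_16 has 16^{16 − 2} = 72057594037927936 labelled spanning trees.
For each such spanning tree H, let X_H = 1 if all 15 edges of H are present in G. Then P[X_H = 1] = p^{15} = (11/16)^{15} = 4177248169415651/1152921504606846976.
By linearity of expectation: E[X] = Σ_H E[X_H] = 72057594037927936 · p^{15} = 72057594037927936 · 4177248169415651/1152921504606846976 = 4177248169415651/16.
Numerically: E[X] ≈ 2.611e+14.

E[X] = 72057594037927936 · (11/16)^{15} = 4177248169415651/16 ≈ 2.611e+14.


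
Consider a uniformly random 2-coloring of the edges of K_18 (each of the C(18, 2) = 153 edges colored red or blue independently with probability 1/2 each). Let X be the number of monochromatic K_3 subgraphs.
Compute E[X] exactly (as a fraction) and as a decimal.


Let X = Σ_S X_S over the C(18, 3) = 816 subsets S of size 3, where X_S = 1 if the K_3 on S is monochromatic.
For a fixed S, the K_3 on S has C(3, 2) = 3 edges. P[all 3 edges red] = (1/2)^3, and likewise for blue, so P[monochromatic] = 2·(1/2)^3 = 2^{1 − 3} = 1/4.
Summing: E[X] = C(18, 3) · 2^{1 − 3} = 816 · 1/4 = 204.
Numerically: E[X] ≈ 204.0000.

E[X] = C(18,3)·2^(1−C(3,2)) = 204 ≈ 204.0000.


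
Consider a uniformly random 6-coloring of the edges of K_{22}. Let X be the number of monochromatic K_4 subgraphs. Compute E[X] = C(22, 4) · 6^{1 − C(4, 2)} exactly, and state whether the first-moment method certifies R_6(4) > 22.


E[X] = C(22, 4) · 6^{1 − 6} = 7315 · 6^{−5} = 7315/7776.
As a reduced fraction: E[X] = 7315/7776 ≈ 0.94072.
Is E[X] < 1? YES.
Since E[X] < 1, there exists a 6-coloring of K_{22} with no monochromatic K_4; hence R_6(4) > 22.

E[X] = 7315/7776 ≈ 0.94072; E[X] < 1, so R_6(4) > 22.


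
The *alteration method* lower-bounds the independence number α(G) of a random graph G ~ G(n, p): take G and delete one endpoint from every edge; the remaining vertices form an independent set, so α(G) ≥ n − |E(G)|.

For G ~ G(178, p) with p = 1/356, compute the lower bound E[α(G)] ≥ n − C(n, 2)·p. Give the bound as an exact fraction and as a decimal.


E[|E(G)|] = C(178, 2)·p = 15753 · (1/356) = 177/4.
E[α(G)] ≥ n − E[|E(G)|] = 178 − 177/4 = 535/4.
Numerically: ≈ 133.750000.
(This is only a lower bound; the true E[α(G)] may be larger.)

E[α(G)] ≥ 535/4 ≈ 133.750000.


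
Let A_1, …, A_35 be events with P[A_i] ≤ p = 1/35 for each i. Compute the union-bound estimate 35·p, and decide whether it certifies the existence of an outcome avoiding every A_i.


Union bound: P[∪_{i=1}^{35} A_i] ≤ Σ_i P[A_i] ≤ 35·p = 35·(1/35) = 1.
Numerically: 1 ≈ 1.0000000.
Is 1 < 1? NO.
Since the bound 1 is ≥ 1, the union bound is uninformative here; it does NOT by itself certify existence.

35·p = 1 ≈ 1.0000000; existence NOT certified by the union bound.


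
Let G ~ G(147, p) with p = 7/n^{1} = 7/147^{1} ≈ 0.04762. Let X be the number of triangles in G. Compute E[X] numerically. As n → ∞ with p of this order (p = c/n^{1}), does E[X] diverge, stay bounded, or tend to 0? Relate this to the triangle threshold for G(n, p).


Number of potential triangles: C(147, 3) = 518665.
Each occurs with probability p³ ≈ (0.04762)³ ≈ 1.079797e-04.
By linearity: E[X] = C(147, 3)·p³ ≈ 518665 · 1.079797e-04 ≈ 56.0053.
Here α = 1, so p = 7/n is exactly at the triangle threshold p ~ 1/n. Asymptotically E[X] → c³/6 = 7³/6 = 343/6 ≈ 57.1667, a bounded constant. In this regime the triangle count is asymptotically Poisson(c³/6).

E[X] ≈ 56.0053; in regime p = Θ(1/n^{1}) E[X] stays bounded (at the triangle threshold p ~ 1/n).


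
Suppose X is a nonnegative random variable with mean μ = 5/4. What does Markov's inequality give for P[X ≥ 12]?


μ = E[X] = 5/4, a = 12.
Markov: P[X ≥ 12] ≤ μ/a = (5/4)/12 = 5/48.
Numerically: ≈ 0.1042.
(Since a = 12 > μ = 1.2500, the bound 5/48 is < 1 and informative.)

P[X ≥ 12] ≤ 5/48 ≈ 0.1042.


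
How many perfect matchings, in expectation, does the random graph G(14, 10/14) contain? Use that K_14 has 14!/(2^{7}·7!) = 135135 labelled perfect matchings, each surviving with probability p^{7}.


K_14 has 14!/(2^{7}·7!) = 135135 labelled perfect matchings.
For each such perfect matching H, let X_H = 1 if all 7 edges of H are present in G. Then P[X_H = 1] = p^{7} = (5/7)^{7} = 78125/823543.
By linearity: E[X] = Σ_H E[X_H] = 135135 · p^{7} = 135135 · 78125/823543 = 1508203125/117649.
Numerically: E[X] ≈ 1.28e+04.

E[X] = 135135 · (5/7)^{7} = 1508203125/117649 ≈ 1.28e+04.


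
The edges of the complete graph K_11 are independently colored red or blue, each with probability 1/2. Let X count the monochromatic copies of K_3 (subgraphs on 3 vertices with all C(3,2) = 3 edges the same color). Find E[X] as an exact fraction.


Let X = Σ_S X_S over the C(11, 3) = 165 subsets S of size 3, where X_S = 1 if the K_3 on S is monochromatic.
For a fixed S, the K_3 on S has C(3, 2) = 3 edges. P[all 3 edges red] = (1/2)^3, and likewise for blue, so P[monochromatic] = 2·(1/2)^3 = 2^{1 − 3} = 1/4.
Summing: E[X] = C(11, 3) · 2^{1 − 3} = 165 · 1/4 = 165/4.
Numerically: E[X] ≈ 41.25000.

E[X] = C(11,3)·2^(1−C(3,2)) = 165/4 ≈ 41.25000.


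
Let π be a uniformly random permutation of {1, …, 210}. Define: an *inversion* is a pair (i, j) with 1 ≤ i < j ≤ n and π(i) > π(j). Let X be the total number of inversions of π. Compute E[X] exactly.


Write X = Σ X_I over the C(210, 2) = 21945 pairs i < j, with X_I the indicator of one inversion.
There are 21945 indicators.
For each fixed pair i < j, the values π(i) and π(j) are two distinct elements of {1, …, 210} in uniformly random order; by symmetry P[π(i) > π(j)] = 1/2.
By linearity: E[X] = 21945 · (1/2) = C(210, 2) · (1/2) = 21945/2 = 21945/2 ≈ 10972.5000.

E[X] = 21945/2 = 10972.5000.


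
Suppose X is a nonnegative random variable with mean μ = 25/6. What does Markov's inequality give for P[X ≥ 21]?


μ = E[X] = 25/6, a = 21.
Markov: P[X ≥ 21] ≤ μ/a = (25/6)/21 = 25/126.
Numerically: ≈ 0.1984.
(Since a = 21 > μ = 4.1667, the bound 25/126 is < 1 and informative.)

P[X ≥ 21] ≤ 25/126 ≈ 0.1984.


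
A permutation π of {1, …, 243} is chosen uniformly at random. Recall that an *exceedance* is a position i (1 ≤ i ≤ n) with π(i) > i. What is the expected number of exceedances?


Write X = Σ_{i=1}^{243} X_i, where X_i = 1_{π(i) > i}.
For each fixed i, π(i) is uniform over {1, …, 243} (marginal of a uniform permutation), so P[π(i) > i] = (n − i)/n. Summing: Σ_{i=1}^{243} (n − i)/n = (0 + 1 + … + 242)/243 = 243(243 − 1)/(2·243) = (243 − 1)/2.
Hence E[X] = Σ_{i=1}^{243} (243 − i)/243 = 121 ≈ 121.00000.

E[X] = 121 = 121.00000.


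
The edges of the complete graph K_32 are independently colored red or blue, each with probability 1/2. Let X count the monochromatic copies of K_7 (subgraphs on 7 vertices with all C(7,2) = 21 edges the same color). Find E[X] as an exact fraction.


Let X = Σ_S X_S over the C(32, 7) = 3365856 subsets S of size 7, where X_S = 1 if the K_7 on S is monochromatic.
For a fixed S, the K_7 on S has C(7, 2) = 21 edges. P[all 21 edges red] = (1/2)^21, and likewise for blue, so P[monochromatic] = 2·(1/2)^21 = 2^{1 − 21} = 1/1048576.
Summing: E[X] = C(32, 7) · 2^{1 − 21} = 3365856 · 1/1048576 = 105183/32768.
Numerically: E[X] ≈ 3.209930.

E[X] = C(32,7)·2^(1−C(7,2)) = 105183/32768 ≈ 3.209930.


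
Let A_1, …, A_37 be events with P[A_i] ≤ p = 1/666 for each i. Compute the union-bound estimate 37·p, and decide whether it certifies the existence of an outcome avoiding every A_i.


Union bound: P[∪_{i=1}^{37} A_i] ≤ Σ_i P[A_i] ≤ 37·p = 37·(1/666) = 1/18.
Numerically: 1/18 ≈ 0.0555556.
Is 1/18 < 1? YES.
Since P[∪ A_i] ≤ 1/18 < 1, the complement has P[∩ A_i^c] ≥ 1 − 1/18 = 17/18 > 0, so some outcome avoids every A_i.

37·p = 1/18 ≈ 0.0555556; existence CERTIFIED by the union bound.


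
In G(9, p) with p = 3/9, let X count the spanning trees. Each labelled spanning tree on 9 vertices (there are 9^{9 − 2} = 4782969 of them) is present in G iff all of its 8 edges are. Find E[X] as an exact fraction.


K_9 has 9^{9 − 2} = 4782969 labelled spanning trees.
For each such spanning tree H, let X_H = 1 if all 8 edges of H are present in G. Then P[X_H = 1] = p^{8} = (1/3)^{8} = 1/6561.
By linearity of expectation: E[X] = Σ_H E[X_H] = 4782969 · p^{8} = 4782969 · 1/6561 = 729.
Numerically: E[X] ≈ 729.

E[X] = 4782969 · (1/3)^{8} = 729 ≈ 729.


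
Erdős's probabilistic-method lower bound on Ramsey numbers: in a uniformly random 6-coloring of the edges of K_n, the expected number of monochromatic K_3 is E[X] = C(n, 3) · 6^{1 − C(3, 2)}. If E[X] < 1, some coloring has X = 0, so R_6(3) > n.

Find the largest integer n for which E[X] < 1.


We need C(n, 3) · 6^{1 − 3} < 1, i.e. C(n, 3) < 6^{3 − 1} = 36.
Check values of n near the boundary:
  n = 4: C(4, 3) = 4; 4 < 36? YES
  n = 5: C(5, 3) = 10; 10 < 36? YES
  n = 6: C(6, 3) = 20; 20 < 36? YES
  n = 7: C(7, 3) = 35; 35 < 36? YES
  n = 8: C(8, 3) = 56; 56 < 36? NO
  n = 9: C(9, 3) = 84; 84 < 36? NO
  n = 10: C(10, 3) = 120; 120 < 36? NO
The largest n with C(n, 3) < 36 is n = 7 (where E[X] = 35/36 ≈ 0.972222). Hence R_6(3) > 7, i.e. R_6(3) ≥ 8.

Largest n = 7; hence R_6(3) > 7.


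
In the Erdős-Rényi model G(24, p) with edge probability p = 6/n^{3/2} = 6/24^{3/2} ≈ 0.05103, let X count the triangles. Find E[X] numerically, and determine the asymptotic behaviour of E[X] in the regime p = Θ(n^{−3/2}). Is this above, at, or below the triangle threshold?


Number of potential triangles: C(24, 3) = 2024.
Each occurs with probability p³ ≈ (0.05103)³ ≈ 1.328933e-04.
By linearity: E[X] = C(24, 3)·p³ ≈ 2024 · 1.328933e-04 ≈ 0.2690.
Since α = 3/2 > 1, p = c/n^{3/2} = o(1/n) is below the triangle threshold p ~ 1/n. Asymptotically E[X] ~ (c³/6)·n^{3(1−α)} = (6³/6)·n^{-1.5} → 0, so by Markov's inequality G has no triangles w.h.p.

E[X] ≈ 0.2690; in regime p = Θ(1/n^{3/2}) E[X] tends to 0 (below the triangle threshold p ~ 1/n).


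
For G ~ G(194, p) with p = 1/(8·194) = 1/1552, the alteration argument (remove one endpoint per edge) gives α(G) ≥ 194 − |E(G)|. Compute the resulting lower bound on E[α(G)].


E[|E(G)|] = C(194, 2)·p = 18721 · (1/1552) = 193/16.
E[α(G)] ≥ n − E[|E(G)|] = 194 − 193/16 = 2911/16.
Numerically: ≈ 181.937500.
(This is only a lower bound; the true E[α(G)] may be larger.)

E[α(G)] ≥ 2911/16 ≈ 181.937500.


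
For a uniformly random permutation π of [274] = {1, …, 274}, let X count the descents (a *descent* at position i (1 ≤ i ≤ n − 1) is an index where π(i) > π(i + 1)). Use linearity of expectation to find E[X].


Write X = Σ X_I over i = 1, …, 273, with X_I the indicator of one descent.
There are 273 indicators.
For each fixed i, the pair (π(i), π(i+1)) is a uniformly random ordered pair of distinct values from {1, …, 274}; by symmetry P[π(i) > π(i+1)] = 1/2.
By linearity: E[X] = 273 · (1/2) = (274 − 1) · (1/2) = 273/2 ≈ 136.500.

E[X] = 273/2 = 136.500.


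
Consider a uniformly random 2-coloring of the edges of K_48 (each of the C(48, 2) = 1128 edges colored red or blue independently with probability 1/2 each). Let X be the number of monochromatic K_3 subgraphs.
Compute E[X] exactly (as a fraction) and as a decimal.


Let X = Σ_S X_S over the C(48, 3) = 17296 subsets S of size 3, where X_S = 1 if the K_3 on S is monochromatic.
For a fixed S, the K_3 on S has C(3, 2) = 3 edges. P[all 3 edges red] = (1/2)^3, and likewise for blue, so P[monochromatic] = 2·(1/2)^3 = 2^{1 − 3} = 1/4.
By linearity of expectation: E[X] = C(48, 3) · 2^{1 − 3} = 17296 · 1/4 = 4324.
Numerically: E[X] ≈ 4324.00000.

E[X] = C(48,3)·2^(1−C(3,2)) = 4324 ≈ 4324.00000.


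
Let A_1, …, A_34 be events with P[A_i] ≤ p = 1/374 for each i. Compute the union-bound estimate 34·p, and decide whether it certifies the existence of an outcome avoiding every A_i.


Union bound: P[∪_{i=1}^{34} A_i] ≤ Σ_i P[A_i] ≤ 34·p = 34·(1/374) = 1/11.
Numerically: 1/11 ≈ 0.090909.
Is 1/11 < 1? YES.
Since P[∪ A_i] ≤ 1/11 < 1, the complement has P[∩ A_i^c] ≥ 1 − 1/11 = 10/11 > 0, so some outcome avoids every A_i.

34·p = 1/11 ≈ 0.090909; existence CERTIFIED by the union bound.


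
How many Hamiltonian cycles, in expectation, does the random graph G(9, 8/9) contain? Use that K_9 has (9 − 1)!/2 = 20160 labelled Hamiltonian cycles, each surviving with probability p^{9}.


K_9 has (9 − 1)!/2 = 20160 labelled Hamiltonian cycles.
For each such Hamiltonian cycle H, let X_H = 1 if all 9 edges of H are present in G. Then P[X_H = 1] = p^{9} = (8/9)^{9} = 134217728/387420489.
By linearity of expectation: E[X] = Σ_H E[X_H] = 20160 · p^{9} = 20160 · 134217728/387420489 = 300647710720/43046721.
Numerically: E[X] ≈ 6984.

E[X] = 20160 · (8/9)^{9} = 300647710720/43046721 ≈ 6984.


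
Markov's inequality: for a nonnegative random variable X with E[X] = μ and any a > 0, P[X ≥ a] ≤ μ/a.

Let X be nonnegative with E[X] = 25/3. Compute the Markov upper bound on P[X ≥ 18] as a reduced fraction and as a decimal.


μ = E[X] = 25/3, a = 18.
Markov: P[X ≥ 18] ≤ μ/a = (25/3)/18 = 25/54.
Numerically: ≈ 0.462963.
(Since a = 18 > μ = 8.333333, the bound 25/54 is < 1 and informative.)

P[X ≥ 18] ≤ 25/54 ≈ 0.462963.


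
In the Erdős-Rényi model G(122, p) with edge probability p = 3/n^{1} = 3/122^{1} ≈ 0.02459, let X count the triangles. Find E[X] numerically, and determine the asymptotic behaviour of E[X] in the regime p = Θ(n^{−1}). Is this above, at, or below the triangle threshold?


Number of potential triangles: C(122, 3) = 295240.
Each occurs with probability p³ ≈ (0.02459)³ ≈ 1.486909e-05.
By linearity: E[X] = C(122, 3)·p³ ≈ 295240 · 1.486909e-05 ≈ 4.3899.
Here α = 1, so p = 3/n is exactly at the triangle threshold p ~ 1/n. Asymptotically E[X] → c³/6 = 3³/6 = 9/2 ≈ 4.5000, a bounded constant. In this regime the triangle count is asymptotically Poisson(c³/6).

E[X] ≈ 4.3899; in regime p = Θ(1/n^{1}) E[X] stays bounded (at the triangle threshold p ~ 1/n).


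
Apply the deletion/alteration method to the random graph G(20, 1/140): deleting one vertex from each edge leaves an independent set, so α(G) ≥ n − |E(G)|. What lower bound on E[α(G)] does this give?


E[|E(G)|] = C(20, 2)·p = 190 · (1/140) = 19/14.
E[α(G)] ≥ n − E[|E(G)|] = 20 − 19/14 = 261/14.
Numerically: ≈ 18.6429.
(This is only a lower bound; the true E[α(G)] may be larger.)

E[α(G)] ≥ 261/14 ≈ 18.6429.


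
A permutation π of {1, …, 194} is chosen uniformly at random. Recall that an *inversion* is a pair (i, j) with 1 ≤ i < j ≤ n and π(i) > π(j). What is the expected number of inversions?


Write X = Σ X_I over the C(194, 2) = 18721 pairs i < j, with X_I the indicator of one inversion.
There are 18721 indicators.
For each fixed pair i < j, the values π(i) and π(j) are two distinct elements of {1, …, 194} in uniformly random order; by symmetry P[π(i) > π(j)] = 1/2.
By linearity: E[X] = 18721 · (1/2) = C(194, 2) · (1/2) = 18721/2 = 18721/2 ≈ 9360.50000.

E[X] = 18721/2 = 9360.50000.


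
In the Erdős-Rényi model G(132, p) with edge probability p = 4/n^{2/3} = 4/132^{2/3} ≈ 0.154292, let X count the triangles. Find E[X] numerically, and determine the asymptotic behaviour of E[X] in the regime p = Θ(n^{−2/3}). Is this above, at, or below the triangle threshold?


Number of potential triangles: C(132, 3) = 374660.
Each occurs with probability p³ ≈ (0.154292)³ ≈ 3.67309458e-03.
By linearity: E[X] = C(132, 3)·p³ ≈ 374660 · 3.67309458e-03 ≈ 1376.161616.
Since α = 2/3 < 1, p = c/n^{2/3} ≫ 1/n is above the triangle threshold p ~ 1/n. Asymptotically E[X] ~ (c³/6)·n^{3(1−α)} = (4³/6)·n^{1} → ∞; triangles are abundant w.h.p.

E[X] ≈ 1376.161616; in regime p = Θ(1/n^{2/3}) E[X] diverges (above the triangle threshold p ~ 1/n).


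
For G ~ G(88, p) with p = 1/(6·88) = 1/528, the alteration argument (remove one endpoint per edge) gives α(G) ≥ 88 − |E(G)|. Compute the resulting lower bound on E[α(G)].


E[|E(G)|] = C(88, 2)·p = 3828 · (1/528) = 29/4.
E[α(G)] ≥ n − E[|E(G)|] = 88 − 29/4 = 323/4.
Numerically: ≈ 80.75000.
(This is only a lower bound; the true E[α(G)] may be larger.)

E[α(G)] ≥ 323/4 ≈ 80.75000.


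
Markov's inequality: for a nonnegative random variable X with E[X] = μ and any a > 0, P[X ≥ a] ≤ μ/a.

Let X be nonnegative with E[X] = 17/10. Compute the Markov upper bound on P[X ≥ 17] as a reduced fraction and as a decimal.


μ = E[X] = 17/10, a = 17.
Markov: P[X ≥ 17] ≤ μ/a = (17/10)/17 = 1/10.
Numerically: ≈ 0.10000.
(Since a = 17 > μ = 1.70000, the bound 1/10 is < 1 and informative.)

P[X ≥ 17] ≤ 1/10 ≈ 0.10000.


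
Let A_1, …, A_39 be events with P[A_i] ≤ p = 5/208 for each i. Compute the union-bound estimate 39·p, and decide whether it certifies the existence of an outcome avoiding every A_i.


Union bound: P[∪_{i=1}^{39} A_i] ≤ Σ_i P[A_i] ≤ 39·p = 39·(5/208) = 15/16.
Numerically: 15/16 ≈ 0.93750.
Is 15/16 < 1? YES.
Since P[∪ A_i] ≤ 15/16 < 1, the complement has P[∩ A_i^c] ≥ 1 − 15/16 = 1/16 > 0, so some outcome avoids every A_i.

39·p = 15/16 ≈ 0.93750; existence CERTIFIED by the union bound.


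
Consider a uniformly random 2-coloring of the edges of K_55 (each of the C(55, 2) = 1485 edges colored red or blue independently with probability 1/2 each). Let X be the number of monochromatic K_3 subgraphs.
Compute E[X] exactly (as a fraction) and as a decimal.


Let X = Σ_S X_S over the C(55, 3) = 26235 subsets S of size 3, where X_S = 1 if the K_3 on S is monochromatic.
For a fixed S, the K_3 on S has C(3, 2) = 3 edges. P[all 3 edges red] = (1/2)^3, and likewise for blue, so P[monochromatic] = 2·(1/2)^3 = 2^{1 − 3} = 1/4.
By linearity of expectation: E[X] = C(55, 3) · 2^{1 − 3} = 26235 · 1/4 = 26235/4.
Numerically: E[X] ≈ 6558.750000.

E[X] = C(55,3)·2^(1−C(3,2)) = 26235/4 ≈ 6558.750000.
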